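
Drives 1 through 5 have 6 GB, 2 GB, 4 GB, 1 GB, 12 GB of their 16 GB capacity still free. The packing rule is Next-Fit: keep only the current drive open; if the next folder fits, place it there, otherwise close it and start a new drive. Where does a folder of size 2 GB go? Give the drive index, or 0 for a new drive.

Next-Fit only looks at drive 5, which has 12 GB free.
2 GB fits there.

5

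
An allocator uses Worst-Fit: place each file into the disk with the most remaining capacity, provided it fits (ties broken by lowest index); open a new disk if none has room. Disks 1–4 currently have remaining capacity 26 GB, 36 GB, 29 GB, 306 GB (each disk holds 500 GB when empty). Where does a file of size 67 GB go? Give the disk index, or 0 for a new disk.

4

Disks with room: disk 4 (306 GB).
Most room is disk 4 with 306 GB free.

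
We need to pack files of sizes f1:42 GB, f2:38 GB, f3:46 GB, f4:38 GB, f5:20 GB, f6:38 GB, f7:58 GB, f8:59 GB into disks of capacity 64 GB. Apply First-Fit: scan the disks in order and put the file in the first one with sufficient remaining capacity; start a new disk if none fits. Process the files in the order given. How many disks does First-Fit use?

disk 1: place f1 (42 GB), 22 GB left
disk 2: place f2 (38 GB), 26 GB left
disk 3: place f3 (46 GB), 18 GB left
disk 4: place f4 (38 GB), 26 GB left
disk 1: place f5 (20 GB), 2 GB left
disk 5: place f6 (38 GB), 26 GB left
disk 6: place f7 (58 GB), 6 GB left
disk 7: place f8 (59 GB), 5 GB left
Final disks: [42,20] [38] [46] [38] [38] [58] [59].

7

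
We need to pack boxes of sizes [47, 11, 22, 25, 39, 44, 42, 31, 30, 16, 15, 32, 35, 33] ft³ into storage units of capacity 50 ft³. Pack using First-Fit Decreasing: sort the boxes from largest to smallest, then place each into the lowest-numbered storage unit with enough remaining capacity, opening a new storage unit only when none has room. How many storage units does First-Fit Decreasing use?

10

Sorted descending: 47, 44, 42, 39, 35, 33, 32, 31, 30, 25, 22, 16, 15, 11.
Put 47 ft³ in storage unit 1; 3 ft³ remain.
Put 44 ft³ in storage unit 2; 6 ft³ remain.
Put 42 ft³ in storage unit 3; 8 ft³ remain.
Put 39 ft³ in storage unit 4; 11 ft³ remain.
Put 35 ft³ in storage unit 5; 15 ft³ remain.
Put 33 ft³ in storage unit 6; 17 ft³ remain.
Put 32 ft³ in storage unit 7; 18 ft³ remain.
Put 31 ft³ in storage unit 8; 19 ft³ remain.
Put 30 ft³ in storage unit 9; 20 ft³ remain.
Put 25 ft³ in storage unit 10; 25 ft³ remain.
Put 22 ft³ in storage unit 10; 3 ft³ remain.
Put 16 ft³ in storage unit 6; 1 ft³ remain.
Put 15 ft³ in storage unit 5; 0 ft³ remain.
Put 11 ft³ in storage unit 4; 0 ft³ remain.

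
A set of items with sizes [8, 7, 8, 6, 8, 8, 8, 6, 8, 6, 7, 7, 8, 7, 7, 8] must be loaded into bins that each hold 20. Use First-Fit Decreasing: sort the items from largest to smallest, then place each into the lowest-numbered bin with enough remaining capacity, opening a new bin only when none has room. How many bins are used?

7 bins

Sorted descending: 8, 8, 8, 8, 8, 8, 8, 8, 7, 7, 7, 7, 7, 6, 6, 6.
bin 1: place 8, 12 left
bin 1: place 8, 4 left
bin 2: place 8, 12 left
bin 2: place 8, 4 left
bin 3: place 8, 12 left
bin 3: place 8, 4 left
bin 4: place 8, 12 left
bin 4: place 8, 4 left
bin 5: place 7, 13 left
bin 5: place 7, 6 left
bin 6: place 7, 13 left
bin 6: place 7, 6 left
bin 7: place 7, 13 left
bin 5: place 6, 0 left
bin 6: place 6, 0 left
bin 7: place 6, 7 left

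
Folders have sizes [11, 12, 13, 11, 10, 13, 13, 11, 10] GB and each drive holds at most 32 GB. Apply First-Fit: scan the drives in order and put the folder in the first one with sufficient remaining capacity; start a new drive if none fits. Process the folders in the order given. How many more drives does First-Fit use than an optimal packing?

First-Fit: [11,12] [13,11] [10,13] [13,11] [10] → 5 drives.
Total size 104 GB; any packing needs at least ⌈104/32⌉ = 4 drives.
An optimal packing achieves that bound: [13,13] [13,12] [11,11,10] [11,10] → 4 drives.
Excess: 5 − 4 = 1.

1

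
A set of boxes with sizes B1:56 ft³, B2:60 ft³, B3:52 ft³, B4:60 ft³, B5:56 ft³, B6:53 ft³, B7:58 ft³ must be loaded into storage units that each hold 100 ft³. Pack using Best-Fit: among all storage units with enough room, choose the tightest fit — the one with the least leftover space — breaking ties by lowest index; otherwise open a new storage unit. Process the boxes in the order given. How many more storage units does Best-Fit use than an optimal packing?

Best-Fit: [56] [60] [52] [60] [56] [53] [58] → 7 storage units.
7 boxes exceed 50 ft³ (half the capacity), and no two of those can share a storage unit, so at least 7 storage units are needed.
So 7 is already optimal.

0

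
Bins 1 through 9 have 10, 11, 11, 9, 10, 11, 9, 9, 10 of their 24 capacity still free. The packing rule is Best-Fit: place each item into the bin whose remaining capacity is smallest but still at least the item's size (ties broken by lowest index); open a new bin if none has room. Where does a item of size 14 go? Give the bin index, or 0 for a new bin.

0

No bin has ≥ 14 free, so a new bin is opened.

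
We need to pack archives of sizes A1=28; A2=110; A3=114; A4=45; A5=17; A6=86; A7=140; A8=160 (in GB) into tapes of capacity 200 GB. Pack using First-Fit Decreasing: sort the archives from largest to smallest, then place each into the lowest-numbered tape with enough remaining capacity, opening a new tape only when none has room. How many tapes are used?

4 tapes

Sorted descending: 160, 140, 114, 110, 86, 45, 28, 17.
Put 160 GB in tape 1; 40 GB remain.
Put 140 GB in tape 2; 60 GB remain.
Put 114 GB in tape 3; 86 GB remain.
Put 110 GB in tape 4; 90 GB remain.
Put 86 GB in tape 3; 0 GB remain.
Put 45 GB in tape 2; 15 GB remain.
Put 28 GB in tape 1; 12 GB remain.
Put 17 GB in tape 4; 73 GB remain.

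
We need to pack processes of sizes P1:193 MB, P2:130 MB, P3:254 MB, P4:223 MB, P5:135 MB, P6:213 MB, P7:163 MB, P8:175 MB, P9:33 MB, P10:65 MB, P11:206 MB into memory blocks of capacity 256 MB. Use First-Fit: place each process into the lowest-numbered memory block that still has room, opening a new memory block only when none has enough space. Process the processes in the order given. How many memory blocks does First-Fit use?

9

Put P1 (193 MB) in memory block 1; 63 MB remain.
Put P2 (130 MB) in memory block 2; 126 MB remain.
Put P3 (254 MB) in memory block 3; 2 MB remain.
Put P4 (223 MB) in memory block 4; 33 MB remain.
Put P5 (135 MB) in memory block 5; 121 MB remain.
Put P6 (213 MB) in memory block 6; 43 MB remain.
Put P7 (163 MB) in memory block 7; 93 MB remain.
Put P8 (175 MB) in memory block 8; 81 MB remain.
Put P9 (33 MB) in memory block 1; 30 MB remain.
Put P10 (65 MB) in memory block 2; 61 MB remain.
Put P11 (206 MB) in memory block 9; 50 MB remain.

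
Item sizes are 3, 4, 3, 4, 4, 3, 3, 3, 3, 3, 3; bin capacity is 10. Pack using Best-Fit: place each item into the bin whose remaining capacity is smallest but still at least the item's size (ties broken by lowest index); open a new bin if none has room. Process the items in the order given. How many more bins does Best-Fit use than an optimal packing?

0

Best-Fit: [3,4,3] [4,4] [3,3,3] [3,3,3] → 4 bins.
Total size 36; any packing needs at least ⌈36/10⌉ = 4 bins.
So 4 is already optimal.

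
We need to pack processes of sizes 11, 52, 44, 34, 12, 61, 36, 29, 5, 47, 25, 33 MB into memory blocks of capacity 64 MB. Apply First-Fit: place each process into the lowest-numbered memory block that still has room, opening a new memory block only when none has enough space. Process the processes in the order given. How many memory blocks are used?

memory block 1: place 11 MB, 53 MB left
memory block 1: place 52 MB, 1 MB left
memory block 2: place 44 MB, 20 MB left
memory block 3: place 34 MB, 30 MB left
memory block 2: place 12 MB, 8 MB left
memory block 4: place 61 MB, 3 MB left
memory block 5: place 36 MB, 28 MB left
memory block 3: place 29 MB, 1 MB left
memory block 2: place 5 MB, 3 MB left
memory block 6: place 47 MB, 17 MB left
memory block 5: place 25 MB, 3 MB left
memory block 7: place 33 MB, 31 MB left
Final memory blocks: [11,52] [44,12,5] [34,29] [61] [36,25] [47] [33].

7 memory blocks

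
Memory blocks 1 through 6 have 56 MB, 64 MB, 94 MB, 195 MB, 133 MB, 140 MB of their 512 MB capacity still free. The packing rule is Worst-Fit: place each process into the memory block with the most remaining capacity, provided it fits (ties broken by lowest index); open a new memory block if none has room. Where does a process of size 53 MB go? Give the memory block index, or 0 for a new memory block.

4

Memory blocks with room: memory block 1 (56 MB), memory block 2 (64 MB), memory block 3 (94 MB), memory block 4 (195 MB), memory block 5 (133 MB), memory block 6 (140 MB).
Most room is memory block 4 with 195 MB free.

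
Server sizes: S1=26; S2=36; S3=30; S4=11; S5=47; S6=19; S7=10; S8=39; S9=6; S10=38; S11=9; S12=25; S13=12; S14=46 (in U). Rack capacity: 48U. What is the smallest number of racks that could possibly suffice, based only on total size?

8

Total size = 26 + 36 + 30 + 11 + 47 + 19 + 10 + 39 + 6 + 38 + 9 + 25 + 12 + 46 = 354U.
⌈354 / 48⌉ = 8.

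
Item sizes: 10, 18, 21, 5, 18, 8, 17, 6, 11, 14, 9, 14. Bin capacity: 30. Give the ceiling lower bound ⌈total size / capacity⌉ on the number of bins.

6 bins

Total size = 10 + 18 + 21 + 5 + 18 + 8 + 17 + 6 + 11 + 14 + 9 + 14 = 151.
⌈151 / 30⌉ = 6.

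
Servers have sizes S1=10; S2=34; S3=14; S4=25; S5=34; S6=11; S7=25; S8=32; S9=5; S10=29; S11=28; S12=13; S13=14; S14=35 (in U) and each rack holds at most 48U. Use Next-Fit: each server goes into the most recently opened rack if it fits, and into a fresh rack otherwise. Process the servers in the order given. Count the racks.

9 racks

S1 (10U) → rack 1 (remaining 38U)
S2 (34U) → rack 1 (remaining 4U)
S3 (14U) → rack 2 (remaining 34U)
S4 (25U) → rack 2 (remaining 9U)
S5 (34U) → rack 3 (remaining 14U)
S6 (11U) → rack 3 (remaining 3U)
S7 (25U) → rack 4 (remaining 23U)
S8 (32U) → rack 5 (remaining 16U)
S9 (5U) → rack 5 (remaining 11U)
S10 (29U) → rack 6 (remaining 19U)
S11 (28U) → rack 7 (remaining 20U)
S12 (13U) → rack 7 (remaining 7U)
S13 (14U) → rack 8 (remaining 34U)
S14 (35U) → rack 9 (remaining 13U)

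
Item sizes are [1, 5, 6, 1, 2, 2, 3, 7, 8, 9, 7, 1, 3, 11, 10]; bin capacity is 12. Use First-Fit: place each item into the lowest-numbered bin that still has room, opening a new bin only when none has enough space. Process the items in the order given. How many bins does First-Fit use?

Put 1 in bin 1; 11 remain.
Put 5 in bin 1; 6 remain.
Put 6 in bin 1; 0 remain.
Put 1 in bin 2; 11 remain.
Put 2 in bin 2; 9 remain.
Put 2 in bin 2; 7 remain.
Put 3 in bin 2; 4 remain.
Put 7 in bin 3; 5 remain.
Put 8 in bin 4; 4 remain.
Put 9 in bin 5; 3 remain.
Put 7 in bin 6; 5 remain.
Put 1 in bin 2; 3 remain.
Put 3 in bin 2; 0 remain.
Put 11 in bin 7; 1 remain.
Put 10 in bin 8; 2 remain.
Final bins: [1,5,6] [1,2,2,3,1,3] [7] [8] [9] [7] [11] [10].

8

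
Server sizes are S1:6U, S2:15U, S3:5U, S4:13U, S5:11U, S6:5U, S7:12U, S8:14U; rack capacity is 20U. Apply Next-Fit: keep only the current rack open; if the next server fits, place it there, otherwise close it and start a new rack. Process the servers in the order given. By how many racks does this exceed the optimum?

Next-Fit: [6] [15,5] [13] [11,5] [12] [14] → 6 racks.
Total size 81U; any packing needs at least ⌈81/20⌉ = 5 racks.
An optimal packing achieves that bound: [15,5] [14,6] [13,5] [12] [11] → 5 racks.
Excess: 6 − 5 = 1.

1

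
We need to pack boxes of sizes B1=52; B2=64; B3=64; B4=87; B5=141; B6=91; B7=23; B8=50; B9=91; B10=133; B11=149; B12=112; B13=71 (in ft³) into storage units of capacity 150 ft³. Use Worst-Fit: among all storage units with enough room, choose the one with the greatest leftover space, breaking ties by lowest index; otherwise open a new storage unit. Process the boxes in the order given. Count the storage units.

Put B1 (52 ft³) in storage unit 1; 98 ft³ remain.
Put B2 (64 ft³) in storage unit 1; 34 ft³ remain.
Put B3 (64 ft³) in storage unit 2; 86 ft³ remain.
Put B4 (87 ft³) in storage unit 3; 63 ft³ remain.
Put B5 (141 ft³) in storage unit 4; 9 ft³ remain.
Put B6 (91 ft³) in storage unit 5; 59 ft³ remain.
Put B7 (23 ft³) in storage unit 2; 63 ft³ remain.
Put B8 (50 ft³) in storage unit 2; 13 ft³ remain.
Put B9 (91 ft³) in storage unit 6; 59 ft³ remain.
Put B10 (133 ft³) in storage unit 7; 17 ft³ remain.
Put B11 (149 ft³) in storage unit 8; 1 ft³ remain.
Put B12 (112 ft³) in storage unit 9; 38 ft³ remain.
Put B13 (71 ft³) in storage unit 10; 79 ft³ remain.

10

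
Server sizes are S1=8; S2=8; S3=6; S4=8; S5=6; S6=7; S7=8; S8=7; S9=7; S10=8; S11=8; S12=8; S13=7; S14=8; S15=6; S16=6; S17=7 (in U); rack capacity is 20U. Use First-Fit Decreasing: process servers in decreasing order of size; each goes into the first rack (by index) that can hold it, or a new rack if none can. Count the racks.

Sorted descending: 8, 8, 8, 8, 8, 8, 8, 8, 7, 7, 7, 7, 7, 6, 6, 6, 6.
8U → rack 1 (remaining 12U)
8U → rack 1 (remaining 4U)
8U → rack 2 (remaining 12U)
8U → rack 2 (remaining 4U)
8U → rack 3 (remaining 12U)
8U → rack 3 (remaining 4U)
8U → rack 4 (remaining 12U)
8U → rack 4 (remaining 4U)
7U → rack 5 (remaining 13U)
7U → rack 5 (remaining 6U)
7U → rack 6 (remaining 13U)
7U → rack 6 (remaining 6U)
7U → rack 7 (remaining 13U)
6U → rack 5 (remaining 0U)
6U → rack 6 (remaining 0U)
6U → rack 7 (remaining 7U)
6U → rack 7 (remaining 1U)
Final racks: [8,8] [8,8] [8,8] [8,8] [7,7,6] [7,7,6] [7,6,6].

7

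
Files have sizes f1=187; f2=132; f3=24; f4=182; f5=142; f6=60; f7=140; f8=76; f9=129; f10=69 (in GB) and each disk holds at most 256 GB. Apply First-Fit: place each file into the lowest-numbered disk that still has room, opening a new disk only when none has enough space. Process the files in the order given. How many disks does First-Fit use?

f1 (187 GB) → disk 1 (remaining 69 GB)
f2 (132 GB) → disk 2 (remaining 124 GB)
f3 (24 GB) → disk 1 (remaining 45 GB)
f4 (182 GB) → disk 3 (remaining 74 GB)
f5 (142 GB) → disk 4 (remaining 114 GB)
f6 (60 GB) → disk 2 (remaining 64 GB)
f7 (140 GB) → disk 5 (remaining 116 GB)
f8 (76 GB) → disk 4 (remaining 38 GB)
f9 (129 GB) → disk 6 (remaining 127 GB)
f10 (69 GB) → disk 3 (remaining 5 GB)

6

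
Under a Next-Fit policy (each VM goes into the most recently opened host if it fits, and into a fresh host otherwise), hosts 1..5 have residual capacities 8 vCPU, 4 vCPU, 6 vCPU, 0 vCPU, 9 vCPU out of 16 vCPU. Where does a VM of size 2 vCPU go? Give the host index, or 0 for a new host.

5

Next-Fit only looks at host 5, which has 9 vCPU free.
2 vCPU fits there.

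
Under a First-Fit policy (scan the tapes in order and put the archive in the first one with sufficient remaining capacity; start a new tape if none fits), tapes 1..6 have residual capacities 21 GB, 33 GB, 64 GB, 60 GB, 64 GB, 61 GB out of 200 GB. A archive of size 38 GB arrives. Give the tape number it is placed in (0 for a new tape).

Tapes with room: tape 3 (64 GB), tape 4 (60 GB), tape 5 (64 GB), tape 6 (61 GB).
The first with room is tape 3.

3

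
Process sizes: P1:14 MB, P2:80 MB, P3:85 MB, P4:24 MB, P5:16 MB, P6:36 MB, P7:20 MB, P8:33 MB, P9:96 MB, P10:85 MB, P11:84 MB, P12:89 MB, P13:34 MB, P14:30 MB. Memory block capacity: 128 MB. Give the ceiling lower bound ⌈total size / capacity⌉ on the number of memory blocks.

6

Total size = 14 + 80 + 85 + 24 + 16 + 36 + 20 + 33 + 96 + 85 + 84 + 89 + 34 + 30 = 726 MB.
⌈726 / 128⌉ = 6.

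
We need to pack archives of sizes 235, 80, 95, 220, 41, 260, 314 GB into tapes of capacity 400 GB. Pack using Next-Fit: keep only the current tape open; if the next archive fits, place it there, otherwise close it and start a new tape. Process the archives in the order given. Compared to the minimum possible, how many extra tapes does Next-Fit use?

0

Next-Fit: [235,80] [95,220,41] [260] [314] → 4 tapes.
Total size 1245 GB; any packing needs at least ⌈1245/400⌉ = 4 tapes.
So 4 is already optimal.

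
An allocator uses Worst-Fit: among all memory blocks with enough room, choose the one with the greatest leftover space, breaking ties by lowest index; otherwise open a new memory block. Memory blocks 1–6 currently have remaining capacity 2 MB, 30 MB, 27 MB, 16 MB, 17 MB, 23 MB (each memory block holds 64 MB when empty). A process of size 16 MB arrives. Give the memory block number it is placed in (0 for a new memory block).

2

Memory blocks with room: memory block 2 (30 MB), memory block 3 (27 MB), memory block 4 (16 MB), memory block 5 (17 MB), memory block 6 (23 MB).
Most room is memory block 2 with 30 MB free.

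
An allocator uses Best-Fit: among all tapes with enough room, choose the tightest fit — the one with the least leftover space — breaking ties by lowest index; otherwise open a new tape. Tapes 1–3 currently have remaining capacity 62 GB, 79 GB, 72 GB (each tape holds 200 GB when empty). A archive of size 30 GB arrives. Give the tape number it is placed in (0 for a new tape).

1

Tapes with room: tape 1 (62 GB), tape 2 (79 GB), tape 3 (72 GB).
Tightest fit is tape 1 with 62 GB free.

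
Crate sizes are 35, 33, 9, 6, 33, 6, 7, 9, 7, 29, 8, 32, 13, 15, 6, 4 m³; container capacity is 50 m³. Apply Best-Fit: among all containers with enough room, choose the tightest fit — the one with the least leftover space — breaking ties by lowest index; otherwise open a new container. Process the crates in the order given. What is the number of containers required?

6

container 1: place 35 m³, 15 m³ left
container 2: place 33 m³, 17 m³ left
container 1: place 9 m³, 6 m³ left
container 1: place 6 m³, 0 m³ left
container 3: place 33 m³, 17 m³ left
container 2: place 6 m³, 11 m³ left
container 2: place 7 m³, 4 m³ left
container 3: place 9 m³, 8 m³ left
container 3: place 7 m³, 1 m³ left
container 4: place 29 m³, 21 m³ left
container 4: place 8 m³, 13 m³ left
container 5: place 32 m³, 18 m³ left
container 4: place 13 m³, 0 m³ left
container 5: place 15 m³, 3 m³ left
container 6: place 6 m³, 44 m³ left
container 2: place 4 m³, 0 m³ left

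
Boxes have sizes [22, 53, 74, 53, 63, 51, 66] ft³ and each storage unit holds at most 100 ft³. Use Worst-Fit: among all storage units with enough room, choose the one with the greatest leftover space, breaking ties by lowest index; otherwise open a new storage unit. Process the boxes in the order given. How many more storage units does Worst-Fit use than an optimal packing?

0

Worst-Fit: [22,53] [74] [53] [63] [51] [66] → 6 storage units.
6 boxes exceed 50 ft³ (half the capacity), and no two of those can share a storage unit, so at least 6 storage units are needed.
So 6 is already optimal.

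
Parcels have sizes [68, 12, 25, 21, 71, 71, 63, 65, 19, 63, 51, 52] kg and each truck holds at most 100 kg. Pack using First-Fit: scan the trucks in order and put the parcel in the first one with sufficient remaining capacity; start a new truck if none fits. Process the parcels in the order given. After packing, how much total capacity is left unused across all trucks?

219

truck 1: place 68 kg, 32 kg left
truck 1: place 12 kg, 20 kg left
truck 2: place 25 kg, 75 kg left
truck 2: place 21 kg, 54 kg left
truck 3: place 71 kg, 29 kg left
truck 4: place 71 kg, 29 kg left
truck 5: place 63 kg, 37 kg left
truck 6: place 65 kg, 35 kg left
truck 1: place 19 kg, 1 kg left
truck 7: place 63 kg, 37 kg left
truck 2: place 51 kg, 3 kg left
truck 8: place 52 kg, 48 kg left
8 trucks × 100 kg = 800 kg; used 581 kg; unused 219 kg.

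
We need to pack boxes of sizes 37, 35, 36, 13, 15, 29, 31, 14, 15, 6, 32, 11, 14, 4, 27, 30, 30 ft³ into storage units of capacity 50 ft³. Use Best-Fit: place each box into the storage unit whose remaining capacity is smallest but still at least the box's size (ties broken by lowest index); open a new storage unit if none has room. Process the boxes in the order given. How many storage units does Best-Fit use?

storage unit 1: place 37 ft³, 13 ft³ left
storage unit 2: place 35 ft³, 15 ft³ left
storage unit 3: place 36 ft³, 14 ft³ left
storage unit 1: place 13 ft³, 0 ft³ left
storage unit 2: place 15 ft³, 0 ft³ left
storage unit 4: place 29 ft³, 21 ft³ left
storage unit 5: place 31 ft³, 19 ft³ left
storage unit 3: place 14 ft³, 0 ft³ left
storage unit 5: place 15 ft³, 4 ft³ left
storage unit 4: place 6 ft³, 15 ft³ left
storage unit 6: place 32 ft³, 18 ft³ left
storage unit 4: place 11 ft³, 4 ft³ left
storage unit 6: place 14 ft³, 4 ft³ left
storage unit 4: place 4 ft³, 0 ft³ left
storage unit 7: place 27 ft³, 23 ft³ left
storage unit 8: place 30 ft³, 20 ft³ left
storage unit 9: place 30 ft³, 20 ft³ left
Final storage units: [37,13] [35,15] [36,14] [29,6,11,4] [31,15] [32,14] [27] [30] [30].

9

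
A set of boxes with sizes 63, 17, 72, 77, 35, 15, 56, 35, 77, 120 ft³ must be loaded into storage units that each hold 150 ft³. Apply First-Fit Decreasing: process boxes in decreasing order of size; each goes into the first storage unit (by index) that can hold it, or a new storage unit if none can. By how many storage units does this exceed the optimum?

First-Fit Decreasing: [120,17] [77,72] [77,63] [56,35,35,15] → 4 storage units.
Total size 567 ft³; any packing needs at least ⌈567/150⌉ = 4 storage units.
So 4 is already optimal.

0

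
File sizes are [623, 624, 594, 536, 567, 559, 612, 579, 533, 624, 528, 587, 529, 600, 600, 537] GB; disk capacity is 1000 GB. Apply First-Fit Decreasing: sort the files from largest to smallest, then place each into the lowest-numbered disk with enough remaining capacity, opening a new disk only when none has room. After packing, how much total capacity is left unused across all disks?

6768

Sorted descending: 624, 624, 623, 612, 600, 600, 594, 587, 579, 567, 559, 537, 536, 533, 529, 528.
disk 1: place 624 GB, 376 GB left
disk 2: place 624 GB, 376 GB left
disk 3: place 623 GB, 377 GB left
disk 4: place 612 GB, 388 GB left
disk 5: place 600 GB, 400 GB left
disk 6: place 600 GB, 400 GB left
disk 7: place 594 GB, 406 GB left
disk 8: place 587 GB, 413 GB left
disk 9: place 579 GB, 421 GB left
disk 10: place 567 GB, 433 GB left
disk 11: place 559 GB, 441 GB left
disk 12: place 537 GB, 463 GB left
disk 13: place 536 GB, 464 GB left
disk 14: place 533 GB, 467 GB left
disk 15: place 529 GB, 471 GB left
disk 16: place 528 GB, 472 GB left
16 disks × 1000 GB = 16000 GB; used 9232 GB; unused 6768 GB.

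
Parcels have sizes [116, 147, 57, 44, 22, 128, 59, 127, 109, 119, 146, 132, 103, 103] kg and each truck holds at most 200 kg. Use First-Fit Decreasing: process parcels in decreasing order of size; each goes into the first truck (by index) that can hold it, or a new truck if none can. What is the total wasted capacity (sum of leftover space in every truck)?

588

Sorted descending: 147, 146, 132, 128, 127, 119, 116, 109, 103, 103, 59, 57, 44, 22.
147 kg → truck 1 (remaining 53 kg)
146 kg → truck 2 (remaining 54 kg)
132 kg → truck 3 (remaining 68 kg)
128 kg → truck 4 (remaining 72 kg)
127 kg → truck 5 (remaining 73 kg)
119 kg → truck 6 (remaining 81 kg)
116 kg → truck 7 (remaining 84 kg)
109 kg → truck 8 (remaining 91 kg)
103 kg → truck 9 (remaining 97 kg)
103 kg → truck 10 (remaining 97 kg)
59 kg → truck 3 (remaining 9 kg)
57 kg → truck 4 (remaining 15 kg)
44 kg → truck 1 (remaining 9 kg)
22 kg → truck 2 (remaining 32 kg)
10 trucks × 200 kg = 2000 kg; used 1412 kg; unused 588 kg.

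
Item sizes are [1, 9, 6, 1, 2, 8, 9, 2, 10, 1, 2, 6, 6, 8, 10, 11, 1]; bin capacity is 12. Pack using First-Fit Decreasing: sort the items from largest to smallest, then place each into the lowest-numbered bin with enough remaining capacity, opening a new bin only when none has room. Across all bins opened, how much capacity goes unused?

15

Sorted descending: 11, 10, 10, 9, 9, 8, 8, 6, 6, 6, 2, 2, 2, 1, 1, 1, 1.
Put 11 in bin 1; 1 remain.
Put 10 in bin 2; 2 remain.
Put 10 in bin 3; 2 remain.
Put 9 in bin 4; 3 remain.
Put 9 in bin 5; 3 remain.
Put 8 in bin 6; 4 remain.
Put 8 in bin 7; 4 remain.
Put 6 in bin 8; 6 remain.
Put 6 in bin 8; 0 remain.
Put 6 in bin 9; 6 remain.
Put 2 in bin 2; 0 remain.
Put 2 in bin 3; 0 remain.
Put 2 in bin 4; 1 remain.
Put 1 in bin 1; 0 remain.
Put 1 in bin 4; 0 remain.
Put 1 in bin 5; 2 remain.
Put 1 in bin 5; 1 remain.
9 bins × 12 = 108; used 93; unused 15.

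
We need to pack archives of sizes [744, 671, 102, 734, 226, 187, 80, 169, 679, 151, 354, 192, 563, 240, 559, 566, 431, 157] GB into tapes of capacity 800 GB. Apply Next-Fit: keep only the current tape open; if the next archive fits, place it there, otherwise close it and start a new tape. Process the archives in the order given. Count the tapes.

744 GB → tape 1 (remaining 56 GB)
671 GB → tape 2 (remaining 129 GB)
102 GB → tape 2 (remaining 27 GB)
734 GB → tape 3 (remaining 66 GB)
226 GB → tape 4 (remaining 574 GB)
187 GB → tape 4 (remaining 387 GB)
80 GB → tape 4 (remaining 307 GB)
169 GB → tape 4 (remaining 138 GB)
679 GB → tape 5 (remaining 121 GB)
151 GB → tape 6 (remaining 649 GB)
354 GB → tape 6 (remaining 295 GB)
192 GB → tape 6 (remaining 103 GB)
563 GB → tape 7 (remaining 237 GB)
240 GB → tape 8 (remaining 560 GB)
559 GB → tape 8 (remaining 1 GB)
566 GB → tape 9 (remaining 234 GB)
431 GB → tape 10 (remaining 369 GB)
157 GB → tape 10 (remaining 212 GB)

10 tapes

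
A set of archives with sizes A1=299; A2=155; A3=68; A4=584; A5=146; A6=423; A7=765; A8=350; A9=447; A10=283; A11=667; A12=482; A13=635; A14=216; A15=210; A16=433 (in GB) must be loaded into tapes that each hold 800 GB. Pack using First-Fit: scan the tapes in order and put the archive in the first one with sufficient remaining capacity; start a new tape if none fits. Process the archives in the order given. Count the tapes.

9

Put A1 (299 GB) in tape 1; 501 GB remain.
Put A2 (155 GB) in tape 1; 346 GB remain.
Put A3 (68 GB) in tape 1; 278 GB remain.
Put A4 (584 GB) in tape 2; 216 GB remain.
Put A5 (146 GB) in tape 1; 132 GB remain.
Put A6 (423 GB) in tape 3; 377 GB remain.
Put A7 (765 GB) in tape 4; 35 GB remain.
Put A8 (350 GB) in tape 3; 27 GB remain.
Put A9 (447 GB) in tape 5; 353 GB remain.
Put A10 (283 GB) in tape 5; 70 GB remain.
Put A11 (667 GB) in tape 6; 133 GB remain.
Put A12 (482 GB) in tape 7; 318 GB remain.
Put A13 (635 GB) in tape 8; 165 GB remain.
Put A14 (216 GB) in tape 2; 0 GB remain.
Put A15 (210 GB) in tape 7; 108 GB remain.
Put A16 (433 GB) in tape 9; 367 GB remain.
Final tapes: [299,155,68,146] [584,216] [423,350] [765] [447,283] [667] [482,210] [635] [433].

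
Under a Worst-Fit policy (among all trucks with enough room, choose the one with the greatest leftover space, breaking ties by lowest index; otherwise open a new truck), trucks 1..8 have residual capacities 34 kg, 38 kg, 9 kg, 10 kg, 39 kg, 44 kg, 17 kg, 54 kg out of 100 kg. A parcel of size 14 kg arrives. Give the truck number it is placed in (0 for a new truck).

Trucks with room: truck 1 (34 kg), truck 2 (38 kg), truck 5 (39 kg), truck 6 (44 kg), truck 7 (17 kg), truck 8 (54 kg).
Most room is truck 8 with 54 kg free.

8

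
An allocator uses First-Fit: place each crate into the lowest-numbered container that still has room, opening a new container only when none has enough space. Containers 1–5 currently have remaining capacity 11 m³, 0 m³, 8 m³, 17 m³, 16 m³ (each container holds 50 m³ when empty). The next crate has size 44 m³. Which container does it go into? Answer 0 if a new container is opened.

0

No container has ≥ 44 m³ free, so a new container is opened.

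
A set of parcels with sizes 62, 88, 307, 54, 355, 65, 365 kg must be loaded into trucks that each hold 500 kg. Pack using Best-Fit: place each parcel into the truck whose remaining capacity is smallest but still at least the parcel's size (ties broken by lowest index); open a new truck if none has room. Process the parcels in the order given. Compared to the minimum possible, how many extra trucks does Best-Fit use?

Best-Fit: [62,88,307] [54,355,65] [365] → 3 trucks.
Total size 1296 kg; any packing needs at least ⌈1296/500⌉ = 3 trucks.
So 3 is already optimal.

0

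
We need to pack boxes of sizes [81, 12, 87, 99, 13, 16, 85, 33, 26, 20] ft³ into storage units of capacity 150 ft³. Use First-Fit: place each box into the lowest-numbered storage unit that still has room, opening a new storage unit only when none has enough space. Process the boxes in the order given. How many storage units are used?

4

Put 81 ft³ in storage unit 1; 69 ft³ remain.
Put 12 ft³ in storage unit 1; 57 ft³ remain.
Put 87 ft³ in storage unit 2; 63 ft³ remain.
Put 99 ft³ in storage unit 3; 51 ft³ remain.
Put 13 ft³ in storage unit 1; 44 ft³ remain.
Put 16 ft³ in storage unit 1; 28 ft³ remain.
Put 85 ft³ in storage unit 4; 65 ft³ remain.
Put 33 ft³ in storage unit 2; 30 ft³ remain.
Put 26 ft³ in storage unit 1; 2 ft³ remain.
Put 20 ft³ in storage unit 2; 10 ft³ remain.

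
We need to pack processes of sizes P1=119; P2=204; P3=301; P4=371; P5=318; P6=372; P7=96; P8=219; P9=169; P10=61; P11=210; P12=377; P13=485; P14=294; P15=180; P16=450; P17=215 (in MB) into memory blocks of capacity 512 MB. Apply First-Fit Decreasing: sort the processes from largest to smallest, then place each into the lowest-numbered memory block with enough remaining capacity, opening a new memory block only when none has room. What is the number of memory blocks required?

Sorted descending: 485, 450, 377, 372, 371, 318, 301, 294, 219, 215, 210, 204, 180, 169, 119, 96, 61.
memory block 1: place 485 MB, 27 MB left
memory block 2: place 450 MB, 62 MB left
memory block 3: place 377 MB, 135 MB left
memory block 4: place 372 MB, 140 MB left
memory block 5: place 371 MB, 141 MB left
memory block 6: place 318 MB, 194 MB left
memory block 7: place 301 MB, 211 MB left
memory block 8: place 294 MB, 218 MB left
memory block 9: place 219 MB, 293 MB left
memory block 8: place 215 MB, 3 MB left
memory block 7: place 210 MB, 1 MB left
memory block 9: place 204 MB, 89 MB left
memory block 6: place 180 MB, 14 MB left
memory block 10: place 169 MB, 343 MB left
memory block 3: place 119 MB, 16 MB left
memory block 4: place 96 MB, 44 MB left
memory block 2: place 61 MB, 1 MB left
Final memory blocks: [485] [450,61] [377,119] [372,96] [371] [318,180] [301,210] [294,215] [219,204] [169].

10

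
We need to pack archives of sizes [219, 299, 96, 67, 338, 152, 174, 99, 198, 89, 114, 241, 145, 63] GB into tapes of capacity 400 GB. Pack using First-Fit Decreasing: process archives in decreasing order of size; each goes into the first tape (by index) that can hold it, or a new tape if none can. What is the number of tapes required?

Sorted descending: 338, 299, 241, 219, 198, 174, 152, 145, 114, 99, 96, 89, 67, 63.
338 GB → tape 1 (remaining 62 GB)
299 GB → tape 2 (remaining 101 GB)
241 GB → tape 3 (remaining 159 GB)
219 GB → tape 4 (remaining 181 GB)
198 GB → tape 5 (remaining 202 GB)
174 GB → tape 4 (remaining 7 GB)
152 GB → tape 3 (remaining 7 GB)
145 GB → tape 5 (remaining 57 GB)
114 GB → tape 6 (remaining 286 GB)
99 GB → tape 2 (remaining 2 GB)
96 GB → tape 6 (remaining 190 GB)
89 GB → tape 6 (remaining 101 GB)
67 GB → tape 6 (remaining 34 GB)
63 GB → tape 7 (remaining 337 GB)

7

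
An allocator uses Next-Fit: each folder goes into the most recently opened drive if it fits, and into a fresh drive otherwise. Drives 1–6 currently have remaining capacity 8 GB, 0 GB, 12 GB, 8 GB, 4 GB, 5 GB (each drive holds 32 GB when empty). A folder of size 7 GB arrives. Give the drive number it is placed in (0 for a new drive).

Next-Fit only looks at drive 6, which has 5 GB free.
7 GB does not fit, so a new drive is opened.

0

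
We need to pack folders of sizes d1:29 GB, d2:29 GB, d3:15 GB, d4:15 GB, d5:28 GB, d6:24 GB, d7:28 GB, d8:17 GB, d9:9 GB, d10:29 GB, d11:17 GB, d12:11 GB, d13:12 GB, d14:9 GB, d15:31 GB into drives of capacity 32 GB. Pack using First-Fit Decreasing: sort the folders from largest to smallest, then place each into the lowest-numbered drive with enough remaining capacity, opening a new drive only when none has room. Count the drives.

11 drives

Sorted descending: 31, 29, 29, 29, 28, 28, 24, 17, 17, 15, 15, 12, 11, 9, 9.
31 GB → drive 1 (remaining 1 GB)
29 GB → drive 2 (remaining 3 GB)
29 GB → drive 3 (remaining 3 GB)
29 GB → drive 4 (remaining 3 GB)
28 GB → drive 5 (remaining 4 GB)
28 GB → drive 6 (remaining 4 GB)
24 GB → drive 7 (remaining 8 GB)
17 GB → drive 8 (remaining 15 GB)
17 GB → drive 9 (remaining 15 GB)
15 GB → drive 8 (remaining 0 GB)
15 GB → drive 9 (remaining 0 GB)
12 GB → drive 10 (remaining 20 GB)
11 GB → drive 10 (remaining 9 GB)
9 GB → drive 10 (remaining 0 GB)
9 GB → drive 11 (remaining 23 GB)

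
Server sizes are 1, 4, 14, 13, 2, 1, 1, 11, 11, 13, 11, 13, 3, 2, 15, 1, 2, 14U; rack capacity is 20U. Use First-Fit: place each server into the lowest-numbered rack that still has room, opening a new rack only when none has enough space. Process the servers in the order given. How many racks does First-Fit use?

9

1U → rack 1 (remaining 19U)
4U → rack 1 (remaining 15U)
14U → rack 1 (remaining 1U)
13U → rack 2 (remaining 7U)
2U → rack 2 (remaining 5U)
1U → rack 1 (remaining 0U)
1U → rack 2 (remaining 4U)
11U → rack 3 (remaining 9U)
11U → rack 4 (remaining 9U)
13U → rack 5 (remaining 7U)
11U → rack 6 (remaining 9U)
13U → rack 7 (remaining 7U)
3U → rack 2 (remaining 1U)
2U → rack 3 (remaining 7U)
15U → rack 8 (remaining 5U)
1U → rack 2 (remaining 0U)
2U → rack 3 (remaining 5U)
14U → rack 9 (remaining 6U)
Final racks: [1,4,14,1] [13,2,1,3,1] [11,2,2] [11] [13] [11] [13] [15] [14].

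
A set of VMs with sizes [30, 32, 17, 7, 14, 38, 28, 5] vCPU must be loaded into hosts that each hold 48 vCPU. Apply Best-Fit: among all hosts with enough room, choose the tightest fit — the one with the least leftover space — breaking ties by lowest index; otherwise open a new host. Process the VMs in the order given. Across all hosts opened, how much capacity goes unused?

Put 30 vCPU in host 1; 18 vCPU remain.
Put 32 vCPU in host 2; 16 vCPU remain.
Put 17 vCPU in host 1; 1 vCPU remain.
Put 7 vCPU in host 2; 9 vCPU remain.
Put 14 vCPU in host 3; 34 vCPU remain.
Put 38 vCPU in host 4; 10 vCPU remain.
Put 28 vCPU in host 3; 6 vCPU remain.
Put 5 vCPU in host 3; 1 vCPU remain.
4 hosts × 48 vCPU = 192 vCPU; used 171 vCPU; unused 21 vCPU.

21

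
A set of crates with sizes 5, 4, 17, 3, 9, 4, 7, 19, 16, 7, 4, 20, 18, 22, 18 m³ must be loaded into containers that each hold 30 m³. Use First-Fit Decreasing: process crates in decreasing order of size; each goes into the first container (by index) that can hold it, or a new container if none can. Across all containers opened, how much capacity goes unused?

37

Sorted descending: 22, 20, 19, 18, 18, 17, 16, 9, 7, 7, 5, 4, 4, 4, 3.
container 1: place 22 m³, 8 m³ left
container 2: place 20 m³, 10 m³ left
container 3: place 19 m³, 11 m³ left
container 4: place 18 m³, 12 m³ left
container 5: place 18 m³, 12 m³ left
container 6: place 17 m³, 13 m³ left
container 7: place 16 m³, 14 m³ left
container 2: place 9 m³, 1 m³ left
container 1: place 7 m³, 1 m³ left
container 3: place 7 m³, 4 m³ left
container 4: place 5 m³, 7 m³ left
container 3: place 4 m³, 0 m³ left
container 4: place 4 m³, 3 m³ left
container 5: place 4 m³, 8 m³ left
container 4: place 3 m³, 0 m³ left
7 containers × 30 m³ = 210 m³; used 173 m³; unused 37 m³.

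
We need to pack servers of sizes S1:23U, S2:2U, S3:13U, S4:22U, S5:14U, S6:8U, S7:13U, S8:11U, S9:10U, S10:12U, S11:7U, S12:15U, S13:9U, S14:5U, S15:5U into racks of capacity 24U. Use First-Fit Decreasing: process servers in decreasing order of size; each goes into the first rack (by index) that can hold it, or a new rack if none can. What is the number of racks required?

Sorted descending: 23, 22, 15, 14, 13, 13, 12, 11, 10, 9, 8, 7, 5, 5, 2.
rack 1: place 23U, 1U left
rack 2: place 22U, 2U left
rack 3: place 15U, 9U left
rack 4: place 14U, 10U left
rack 5: place 13U, 11U left
rack 6: place 13U, 11U left
rack 7: place 12U, 12U left
rack 5: place 11U, 0U left
rack 4: place 10U, 0U left
rack 3: place 9U, 0U left
rack 6: place 8U, 3U left
rack 7: place 7U, 5U left
rack 7: place 5U, 0U left
rack 8: place 5U, 19U left
rack 2: place 2U, 0U left

8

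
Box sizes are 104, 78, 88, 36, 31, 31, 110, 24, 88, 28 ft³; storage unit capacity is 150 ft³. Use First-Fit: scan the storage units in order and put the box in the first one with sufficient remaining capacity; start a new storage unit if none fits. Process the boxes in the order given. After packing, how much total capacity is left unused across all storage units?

132

104 ft³ → storage unit 1 (remaining 46 ft³)
78 ft³ → storage unit 2 (remaining 72 ft³)
88 ft³ → storage unit 3 (remaining 62 ft³)
36 ft³ → storage unit 1 (remaining 10 ft³)
31 ft³ → storage unit 2 (remaining 41 ft³)
31 ft³ → storage unit 2 (remaining 10 ft³)
110 ft³ → storage unit 4 (remaining 40 ft³)
24 ft³ → storage unit 3 (remaining 38 ft³)
88 ft³ → storage unit 5 (remaining 62 ft³)
28 ft³ → storage unit 3 (remaining 10 ft³)
5 storage units × 150 ft³ = 750 ft³; used 618 ft³; unused 132 ft³.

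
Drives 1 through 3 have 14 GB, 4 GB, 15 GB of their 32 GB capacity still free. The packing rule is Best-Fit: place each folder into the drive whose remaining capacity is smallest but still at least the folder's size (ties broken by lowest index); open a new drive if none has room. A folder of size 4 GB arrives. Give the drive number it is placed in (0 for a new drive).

Drives with room: drive 1 (14 GB), drive 2 (4 GB), drive 3 (15 GB).
Tightest fit is drive 2 with 4 GB free.

2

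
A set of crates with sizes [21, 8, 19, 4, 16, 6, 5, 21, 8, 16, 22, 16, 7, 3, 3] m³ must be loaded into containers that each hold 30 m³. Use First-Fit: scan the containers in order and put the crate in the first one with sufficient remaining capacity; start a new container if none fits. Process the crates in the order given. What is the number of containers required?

Put 21 m³ in container 1; 9 m³ remain.
Put 8 m³ in container 1; 1 m³ remain.
Put 19 m³ in container 2; 11 m³ remain.
Put 4 m³ in container 2; 7 m³ remain.
Put 16 m³ in container 3; 14 m³ remain.
Put 6 m³ in container 2; 1 m³ remain.
Put 5 m³ in container 3; 9 m³ remain.
Put 21 m³ in container 4; 9 m³ remain.
Put 8 m³ in container 3; 1 m³ remain.
Put 16 m³ in container 5; 14 m³ remain.
Put 22 m³ in container 6; 8 m³ remain.
Put 16 m³ in container 7; 14 m³ remain.
Put 7 m³ in container 4; 2 m³ remain.
Put 3 m³ in container 5; 11 m³ remain.
Put 3 m³ in container 5; 8 m³ remain.

7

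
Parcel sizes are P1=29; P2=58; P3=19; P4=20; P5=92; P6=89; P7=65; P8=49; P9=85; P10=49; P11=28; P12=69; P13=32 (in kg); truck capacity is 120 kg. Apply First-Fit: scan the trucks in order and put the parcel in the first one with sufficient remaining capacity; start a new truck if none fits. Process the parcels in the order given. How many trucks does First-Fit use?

truck 1: place P1 (29 kg), 91 kg left
truck 1: place P2 (58 kg), 33 kg left
truck 1: place P3 (19 kg), 14 kg left
truck 2: place P4 (20 kg), 100 kg left
truck 2: place P5 (92 kg), 8 kg left
truck 3: place P6 (89 kg), 31 kg left
truck 4: place P7 (65 kg), 55 kg left
truck 4: place P8 (49 kg), 6 kg left
truck 5: place P9 (85 kg), 35 kg left
truck 6: place P10 (49 kg), 71 kg left
truck 3: place P11 (28 kg), 3 kg left
truck 6: place P12 (69 kg), 2 kg left
truck 5: place P13 (32 kg), 3 kg left
Final trucks: [29,58,19] [20,92] [89,28] [65,49] [85,32] [49,69].

6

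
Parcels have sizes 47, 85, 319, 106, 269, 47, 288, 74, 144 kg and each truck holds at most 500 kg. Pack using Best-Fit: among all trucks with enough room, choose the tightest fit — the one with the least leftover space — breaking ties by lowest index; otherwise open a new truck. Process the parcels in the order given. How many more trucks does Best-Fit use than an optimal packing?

0

Best-Fit: [47,85,319,47] [106,269,74] [288,144] → 3 trucks.
Total size 1379 kg; any packing needs at least ⌈1379/500⌉ = 3 trucks.
So 3 is already optimal.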